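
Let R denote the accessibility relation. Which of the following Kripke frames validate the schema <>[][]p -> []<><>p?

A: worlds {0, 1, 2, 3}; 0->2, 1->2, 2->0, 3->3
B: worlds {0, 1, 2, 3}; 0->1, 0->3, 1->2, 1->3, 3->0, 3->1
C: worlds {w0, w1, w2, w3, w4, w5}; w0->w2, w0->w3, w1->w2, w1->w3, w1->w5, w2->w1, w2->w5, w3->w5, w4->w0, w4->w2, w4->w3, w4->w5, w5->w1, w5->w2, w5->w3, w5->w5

Frame correspondent (Sahlqvist): forall x forall y forall z ((xRy & xRz) -> exists w (y R^2 w & z R^2 w)) — i.e. a generalized confluence (Geach) condition.
A: ✓.
B: fails — 1R2, 1R2 but no w with 2R²w and 2R²w.
C: ✓.
Valid on: A, C.

A, C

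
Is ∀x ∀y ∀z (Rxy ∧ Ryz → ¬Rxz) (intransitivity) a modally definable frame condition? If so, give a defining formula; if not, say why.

No

If a class were modally definable it would be closed under surjective bounded morphisms (Goldblatt–Thomason).
The 5-cycle (worlds a,b,c,d,e with a→b→c→d→e→a) is intransitive. Mapping every world to a single reflexive point • is a surjective bounded morphism; the reflexive point is not intransitive (R••∧R•• but R••).
So no modal formula (or set of formulas) defines exactly the intransitive frames.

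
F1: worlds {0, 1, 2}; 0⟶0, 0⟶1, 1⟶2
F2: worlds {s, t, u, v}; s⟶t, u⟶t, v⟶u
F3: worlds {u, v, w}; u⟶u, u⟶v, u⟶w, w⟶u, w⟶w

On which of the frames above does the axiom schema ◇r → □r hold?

F2

Frame correspondent (Sahlqvist): ∀x ∀y ∀z (Rxy ∧ Rxz → y = z) — i.e. partial functionality.
F1: fails — 0 sees both 0 and 1.
F2: ✓.
F3: fails — u sees both u and v.
Valid on: F2.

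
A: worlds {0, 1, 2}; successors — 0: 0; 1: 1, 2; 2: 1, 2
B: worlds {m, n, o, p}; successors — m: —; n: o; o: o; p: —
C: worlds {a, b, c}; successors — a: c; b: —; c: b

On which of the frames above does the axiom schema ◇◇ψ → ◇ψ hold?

A, B

Frame correspondent (Sahlqvist): ∀x ∀y ∀z (Rxy ∧ Ryz → Rxz) — i.e. transitivity.
A: condition met.
B: condition met.
C: fails — Rac and Rcb but not Rab.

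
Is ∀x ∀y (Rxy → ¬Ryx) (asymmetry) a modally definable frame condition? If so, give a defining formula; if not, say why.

Not definable by any modal formula

If a class were modally definable it would be closed under surjective bounded morphisms (Goldblatt–Thomason).
The 5-cycle (worlds s,t,u,v,w with s→t→u→v→w→s) is asymmetric. Mapping every world to a single reflexive point • is a surjective bounded morphism, and the reflexive point is not asymmetric (R•• but asymmetry requires ¬R••).
So no modal formula (or set of formulas) defines exactly the asymmetric frames.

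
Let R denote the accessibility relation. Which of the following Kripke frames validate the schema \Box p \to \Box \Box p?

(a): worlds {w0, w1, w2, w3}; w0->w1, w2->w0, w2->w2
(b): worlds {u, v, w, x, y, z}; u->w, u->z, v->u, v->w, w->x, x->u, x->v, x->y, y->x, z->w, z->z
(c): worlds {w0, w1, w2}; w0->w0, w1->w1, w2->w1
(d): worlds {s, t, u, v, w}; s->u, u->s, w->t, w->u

(c)

This is the axiom for transitivity; its first-order frame correspondent is \forall x \forall y \forall z (Rxy \wedge Ryz \to Rxz).
(a): fails — Rw2w0 and Rw0w1 but not Rw2w1.
(b): fails — Ryx and Rxu but not Ryu.
(c): condition met.
(d): fails — Rsu and Rus but not Rss.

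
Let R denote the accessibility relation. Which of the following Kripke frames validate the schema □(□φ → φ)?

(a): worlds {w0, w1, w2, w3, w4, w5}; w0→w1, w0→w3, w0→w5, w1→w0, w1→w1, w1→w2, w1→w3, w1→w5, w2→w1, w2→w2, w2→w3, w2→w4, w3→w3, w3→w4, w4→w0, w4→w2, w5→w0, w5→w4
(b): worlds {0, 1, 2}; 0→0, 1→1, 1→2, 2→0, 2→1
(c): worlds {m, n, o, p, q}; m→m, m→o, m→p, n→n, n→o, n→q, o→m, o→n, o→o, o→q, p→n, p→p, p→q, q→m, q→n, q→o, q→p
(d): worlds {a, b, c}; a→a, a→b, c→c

none

Frame correspondent (Sahlqvist): ∀x ∀y (Rxy → Ryy) — i.e. shift-reflexivity.
(a): fails — Rw1w5 but not Rw5w5.
(b): fails — R12 but not R22.
(c): fails — Rnq but not Rqq.
(d): fails — Rab but not Rbb.
Valid on no frame.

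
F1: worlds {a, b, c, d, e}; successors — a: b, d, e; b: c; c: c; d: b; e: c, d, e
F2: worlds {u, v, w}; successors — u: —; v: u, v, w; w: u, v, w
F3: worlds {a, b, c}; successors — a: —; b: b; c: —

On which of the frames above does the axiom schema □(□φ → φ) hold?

This is the axiom for shift-reflexivity; its first-order frame correspondent is ∀x ∀y (Rxy → Ryy).
F1: fails — Rab but not Rbb.
F2: fails — Rwu but not Ruu.
F3: ✓.
Valid on: F3.

F3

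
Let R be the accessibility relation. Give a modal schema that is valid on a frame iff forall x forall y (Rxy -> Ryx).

ψ → □◇ψ

This is symmetry; the standard corresponding axiom is B: ψ → □◇ψ.
Suppose ψ→□◇ψ is valid. Take Rxy and set V(ψ)={x}. Then ψ at x, so □◇ψ at x, so ◇ψ at y, so some z with Ryz has ψ; z=x, i.e. Ryx.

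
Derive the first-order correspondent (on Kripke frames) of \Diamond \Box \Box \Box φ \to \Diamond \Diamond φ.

This is a Sahlqvist (Geach-type) schema ◇^1□^3φ → □^0◇^2φ.
Minimal-valuation argument: fix x; take any y with xR^1y and any z with xR^0z. Set V(φ) to the set of worlds R-reachable from y in exactly 3 steps. Then □^3φ holds at y, so the antecedent holds at x; validity forces ◇^2φ at z, giving a w with zR^2w and yR^3w.
First-order correspondent: \forall x \forall y (xRy \to \exists w (y R^3 w \wedge x R^2 w)).

\forall x \forall y (xRy \to \exists w (y R^3 w \wedge x R^2 w))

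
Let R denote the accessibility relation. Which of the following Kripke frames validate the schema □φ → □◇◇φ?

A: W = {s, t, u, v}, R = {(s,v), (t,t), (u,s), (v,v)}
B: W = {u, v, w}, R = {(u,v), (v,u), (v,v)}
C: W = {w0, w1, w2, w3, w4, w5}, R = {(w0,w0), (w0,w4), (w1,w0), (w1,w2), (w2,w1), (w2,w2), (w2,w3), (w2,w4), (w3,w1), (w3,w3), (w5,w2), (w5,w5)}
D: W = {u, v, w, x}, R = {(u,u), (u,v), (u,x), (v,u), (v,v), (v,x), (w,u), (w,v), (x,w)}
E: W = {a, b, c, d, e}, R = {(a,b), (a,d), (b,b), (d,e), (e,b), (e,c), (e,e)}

Frame correspondent (Sahlqvist): ∀x ∀z (xRz → ∃w (xRw ∧ zR²w)) — i.e. a generalized confluence (Geach) condition.
A: fails — uRs but no w with uRw and sR²w.
B: ✓.
C: fails — w0Rw4 but no w with w0Rw and w4R²w.
D: fails — xRw but no t with xRt and wR²t.
E: fails — eRc but no w with eRw and cR²w.

B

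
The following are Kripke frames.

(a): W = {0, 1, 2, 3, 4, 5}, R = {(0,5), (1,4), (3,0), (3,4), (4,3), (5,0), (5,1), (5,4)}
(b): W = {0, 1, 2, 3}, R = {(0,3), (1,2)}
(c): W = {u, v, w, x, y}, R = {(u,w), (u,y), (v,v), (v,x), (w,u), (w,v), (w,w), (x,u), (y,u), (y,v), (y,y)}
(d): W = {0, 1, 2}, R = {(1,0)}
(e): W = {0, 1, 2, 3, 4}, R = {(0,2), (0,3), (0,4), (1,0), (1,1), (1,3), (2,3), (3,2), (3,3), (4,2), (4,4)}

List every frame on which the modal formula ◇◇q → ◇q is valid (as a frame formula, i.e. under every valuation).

(b), (d)

The schema corresponds to transitivity: ∀x ∀y ∀z (Rxy ∧ Ryz → Rxz).
(a): fails — R34 and R43 but not R33.
(b): holds.
(c): fails — Rwu and Ruy but not Rwy.
(d): holds.
(e): fails — R10 and R02 but not R12.
Valid on: (b), (d).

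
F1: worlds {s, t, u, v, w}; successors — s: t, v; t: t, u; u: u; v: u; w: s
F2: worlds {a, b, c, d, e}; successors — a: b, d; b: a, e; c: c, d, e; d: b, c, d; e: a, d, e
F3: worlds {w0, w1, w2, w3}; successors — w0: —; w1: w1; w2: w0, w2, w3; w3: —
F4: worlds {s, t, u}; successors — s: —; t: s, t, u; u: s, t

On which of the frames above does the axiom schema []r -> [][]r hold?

F3

Frame correspondent (Sahlqvist): forall x forall y forall z (Rxy & Ryz -> Rxz) — i.e. transitivity.
F1: fails — Rsv and Rvu but not Rsu.
F2: fails — Rcd and Rdb but not Rcb.
F3: ✓.
F4: fails — Rut and Rtu but not Ruu.
Valid on: F3.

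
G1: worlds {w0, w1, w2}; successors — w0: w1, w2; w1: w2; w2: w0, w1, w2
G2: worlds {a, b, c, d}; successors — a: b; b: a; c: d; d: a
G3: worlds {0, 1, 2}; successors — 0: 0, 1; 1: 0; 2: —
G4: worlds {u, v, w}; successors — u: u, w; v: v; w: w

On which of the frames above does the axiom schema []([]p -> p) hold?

G4

Frame correspondent (Sahlqvist): forall x forall y (Rxy -> Ryy) — i.e. shift-reflexivity.
G1: fails — Rw0w1 but not Rw1w1.
G2: fails — Rab but not Rbb.
G3: fails — R01 but not R11.
G4: satisfies the condition.
Valid on: G4.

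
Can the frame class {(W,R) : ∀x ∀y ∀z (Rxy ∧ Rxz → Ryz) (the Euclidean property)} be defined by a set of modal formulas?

This is a Sahlqvist condition; the 5 axiom ◇q → □◇q defines it.

Yes, by ◇q → □◇q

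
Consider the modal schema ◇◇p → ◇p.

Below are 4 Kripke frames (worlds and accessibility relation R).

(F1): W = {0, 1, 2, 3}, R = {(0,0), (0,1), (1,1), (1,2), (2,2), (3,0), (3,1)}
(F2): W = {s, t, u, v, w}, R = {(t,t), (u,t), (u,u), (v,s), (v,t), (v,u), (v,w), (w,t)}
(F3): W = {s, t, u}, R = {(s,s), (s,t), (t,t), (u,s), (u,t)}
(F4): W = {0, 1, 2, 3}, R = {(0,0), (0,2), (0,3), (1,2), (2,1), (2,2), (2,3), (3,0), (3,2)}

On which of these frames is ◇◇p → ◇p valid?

(F2), (F3)

The schema corresponds to transitivity: ∀x ∀y ∀z (Rxy ∧ Ryz → Rxz).
(F1): fails — R31 and R12 but not R32.
(F2): condition met.
(F3): condition met.
(F4): fails — R32 and R23 but not R33.
Valid on: (F2), (F3).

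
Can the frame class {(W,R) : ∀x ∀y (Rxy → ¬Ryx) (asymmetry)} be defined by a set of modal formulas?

Modal frame validity is preserved under surjective bounded morphisms.
The 4-cycle (worlds w0,w1,w2,w3 with w0→w1→w2→w3→w0) is asymmetric. Mapping every world to a single reflexive point • is a surjective bounded morphism, and the reflexive point is not asymmetric (R•• but asymmetry requires ¬R••).
So no modal formula (or set of formulas) defines exactly the asymmetric frames.

Not definable by any modal formula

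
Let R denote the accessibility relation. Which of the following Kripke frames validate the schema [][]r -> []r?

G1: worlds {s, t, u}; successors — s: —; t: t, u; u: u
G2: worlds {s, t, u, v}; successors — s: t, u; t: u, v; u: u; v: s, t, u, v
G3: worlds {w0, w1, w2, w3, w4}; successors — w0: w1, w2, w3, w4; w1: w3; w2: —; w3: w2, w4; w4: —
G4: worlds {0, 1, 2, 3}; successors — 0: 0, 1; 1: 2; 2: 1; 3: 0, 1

G1

Frame correspondent (Sahlqvist): forall x forall y (Rxy -> exists z (Rxz & Rzy)) — i.e. density.
G1: holds.
G2: fails — Rst but no z with Rsz and Rzt.
G3: fails — Rw3w2 but no z with Rw3z and Rzw2.
G4: fails — R12 but no z with R1z and Rz2.
Valid on: G1.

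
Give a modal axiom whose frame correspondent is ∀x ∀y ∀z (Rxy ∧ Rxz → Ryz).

The condition is the Euclidean property. The 5 schema ◇s → □◇s defines it.

◇s → □◇s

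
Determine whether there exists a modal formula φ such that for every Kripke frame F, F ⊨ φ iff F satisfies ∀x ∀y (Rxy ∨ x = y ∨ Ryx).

Any modally definable frame class is closed under disjoint unions.
Take 3 disjoint single-world reflexive frames: each is trivially connected, but their disjoint union has 3 worlds with no edge between distinct components, so it is not connected.
Hence connectedness of R is not modally definable.

Not definable by any modal formula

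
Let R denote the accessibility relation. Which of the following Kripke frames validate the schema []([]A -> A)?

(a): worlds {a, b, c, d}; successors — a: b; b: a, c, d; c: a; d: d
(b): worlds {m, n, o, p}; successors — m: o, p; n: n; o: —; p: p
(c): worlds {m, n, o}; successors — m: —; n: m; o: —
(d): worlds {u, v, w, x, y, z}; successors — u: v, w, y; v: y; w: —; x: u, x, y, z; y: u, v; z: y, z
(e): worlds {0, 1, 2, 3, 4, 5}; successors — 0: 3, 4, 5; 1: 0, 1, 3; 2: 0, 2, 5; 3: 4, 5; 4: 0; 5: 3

none

Frame correspondent (Sahlqvist): forall x forall y (Rxy -> Ryy) — i.e. shift-reflexivity.
(a): fails — Rbc but not Rcc.
(b): fails — Rmo but not Roo.
(c): fails — Rnm but not Rmm.
(d): fails — Ruv but not Rvv.
(e): fails — R10 but not R00.
Valid on no frame.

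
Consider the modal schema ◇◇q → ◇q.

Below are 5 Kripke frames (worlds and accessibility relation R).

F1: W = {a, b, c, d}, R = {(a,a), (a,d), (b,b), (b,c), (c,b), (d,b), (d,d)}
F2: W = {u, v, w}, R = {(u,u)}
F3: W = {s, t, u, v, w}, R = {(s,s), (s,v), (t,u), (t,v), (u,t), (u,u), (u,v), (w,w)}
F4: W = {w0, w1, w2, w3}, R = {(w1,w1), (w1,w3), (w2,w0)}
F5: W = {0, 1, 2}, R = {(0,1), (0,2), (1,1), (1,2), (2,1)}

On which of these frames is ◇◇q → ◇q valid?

This is the axiom for transitivity; its first-order frame correspondent is ∀x ∀y ∀z (Rxy ∧ Ryz → Rxz).
F1: fails — Rcb and Rbc but not Rcc.
F2: satisfies the condition.
F3: fails — Rtu and Rut but not Rtt.
F4: satisfies the condition.
F5: fails — R21 and R12 but not R22.
Valid on: F2, F4.

F2, F4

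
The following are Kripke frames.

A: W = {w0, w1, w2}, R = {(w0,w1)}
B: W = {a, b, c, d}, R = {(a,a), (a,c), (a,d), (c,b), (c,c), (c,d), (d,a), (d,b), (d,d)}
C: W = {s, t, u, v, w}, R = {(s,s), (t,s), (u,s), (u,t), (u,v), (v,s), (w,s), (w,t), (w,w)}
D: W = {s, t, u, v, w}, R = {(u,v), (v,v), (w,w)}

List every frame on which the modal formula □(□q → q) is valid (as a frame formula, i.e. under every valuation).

D

Frame correspondent (Sahlqvist): ∀x ∀y (Rxy → Ryy) — i.e. shift-reflexivity.
A: fails — Rw0w1 but not Rw1w1.
B: fails — Rcb but not Rbb.
C: fails — Ruv but not Rvv.
D: ✓.
Valid on: D.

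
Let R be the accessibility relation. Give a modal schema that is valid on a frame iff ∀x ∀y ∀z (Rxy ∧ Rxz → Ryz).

◇r → □◇r

A defining formula is ◇r → □◇r (the 5 axiom).
Suppose ◇r→□◇r is valid. Take Rxy, Rxz and set V(r)={y}. Then ◇r at x, so □◇r at x, so ◇r at z, so some w with Rzw has r; w=y, i.e. Rzy. By symmetry of the argument, Ryz.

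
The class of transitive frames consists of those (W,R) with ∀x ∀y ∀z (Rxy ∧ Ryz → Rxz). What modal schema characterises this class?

The condition is transitivity. The 4 schema □q → □□q defines it.
Suppose □q→□□q is valid. Take Rxy, Ryz and set V(q)={w : Rxw}. Then □q at x, so □□q at x, so □q at y, so q at z, i.e. Rxz.

□q → □□q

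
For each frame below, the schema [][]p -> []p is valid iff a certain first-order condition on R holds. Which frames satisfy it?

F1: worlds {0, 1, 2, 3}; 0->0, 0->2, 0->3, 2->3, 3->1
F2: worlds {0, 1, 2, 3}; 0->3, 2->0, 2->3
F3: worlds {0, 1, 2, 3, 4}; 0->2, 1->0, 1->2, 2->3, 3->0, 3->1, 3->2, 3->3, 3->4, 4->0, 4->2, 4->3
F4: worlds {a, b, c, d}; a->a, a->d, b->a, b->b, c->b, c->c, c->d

The schema corresponds to density: forall x forall y (Rxy -> exists z (Rxz & Rzy)).
F1: fails — R31 but no z with R3z and Rz1.
F2: fails — R20 but no z with R2z and Rz0.
F3: fails — R10 but no z with R1z and Rz0.
F4: ✓.

F4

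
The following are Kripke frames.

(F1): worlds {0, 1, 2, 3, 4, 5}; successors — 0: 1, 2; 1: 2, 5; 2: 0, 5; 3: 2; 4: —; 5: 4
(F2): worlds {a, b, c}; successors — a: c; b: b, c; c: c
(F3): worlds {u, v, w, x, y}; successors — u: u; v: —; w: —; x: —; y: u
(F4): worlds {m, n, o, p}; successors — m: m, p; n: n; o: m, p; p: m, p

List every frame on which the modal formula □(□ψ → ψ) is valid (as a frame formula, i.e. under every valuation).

(F2), (F3), (F4)

Frame correspondent (Sahlqvist): ∀x ∀y (Rxy → Ryy) — i.e. shift-reflexivity.
(F1): fails — R32 but not R22.
(F2): ✓.
(F3): ✓.
(F4): ✓.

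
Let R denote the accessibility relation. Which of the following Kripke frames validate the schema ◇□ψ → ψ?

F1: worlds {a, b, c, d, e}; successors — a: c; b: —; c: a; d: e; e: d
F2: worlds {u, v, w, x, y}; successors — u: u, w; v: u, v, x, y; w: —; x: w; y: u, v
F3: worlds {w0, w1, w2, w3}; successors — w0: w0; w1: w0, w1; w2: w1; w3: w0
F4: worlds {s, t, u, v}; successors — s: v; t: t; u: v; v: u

The schema corresponds to symmetry: ∀x ∀y (Rxy → Ryx).
F1: satisfies the condition.
F2: fails — Rxw but not Rwx.
F3: fails — Rw1w0 but not Rw0w1.
F4: fails — Rsv but not Rvs.

F1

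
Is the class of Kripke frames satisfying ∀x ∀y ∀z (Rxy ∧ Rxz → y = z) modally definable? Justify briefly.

Definable; ◇q → □q defines it

This is a Sahlqvist condition; the CD axiom ◇q → □q defines it.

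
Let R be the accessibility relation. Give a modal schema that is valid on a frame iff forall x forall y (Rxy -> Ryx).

r → □◇r

The condition is symmetry. The B schema r → □◇r defines it.
Suppose r→□◇r is valid. Take Rxy and set V(r)={x}. Then r at x, so □◇r at x, so ◇r at y, so some z with Ryz has r; z=x, i.e. Ryx.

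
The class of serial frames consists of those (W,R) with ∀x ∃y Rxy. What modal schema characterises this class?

The condition is seriality. The D schema □q → ◇q defines it.
Suppose □q→◇q is valid. At any x set V(q)=W. Then □q at x, so ◇q at x, so x has a successor.

□q → ◇q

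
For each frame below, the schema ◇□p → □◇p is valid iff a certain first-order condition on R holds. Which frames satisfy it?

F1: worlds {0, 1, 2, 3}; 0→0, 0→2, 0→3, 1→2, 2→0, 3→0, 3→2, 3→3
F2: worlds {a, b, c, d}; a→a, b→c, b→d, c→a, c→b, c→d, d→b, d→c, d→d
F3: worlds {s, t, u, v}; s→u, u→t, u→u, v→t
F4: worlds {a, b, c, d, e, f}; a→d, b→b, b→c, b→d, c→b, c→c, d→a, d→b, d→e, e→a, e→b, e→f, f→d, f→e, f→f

This is the axiom for convergence; its first-order frame correspondent is ∀x ∀y ∀z (Rxy ∧ Rxz → ∃w (Ryw ∧ Rzw)).
F1: holds.
F2: fails — Rcd and Rca but d and a have no common successor.
F3: fails — Rut and Rut but t and t have no common successor.
F4: fails — Rde and Rda but e and a have no common successor.

F1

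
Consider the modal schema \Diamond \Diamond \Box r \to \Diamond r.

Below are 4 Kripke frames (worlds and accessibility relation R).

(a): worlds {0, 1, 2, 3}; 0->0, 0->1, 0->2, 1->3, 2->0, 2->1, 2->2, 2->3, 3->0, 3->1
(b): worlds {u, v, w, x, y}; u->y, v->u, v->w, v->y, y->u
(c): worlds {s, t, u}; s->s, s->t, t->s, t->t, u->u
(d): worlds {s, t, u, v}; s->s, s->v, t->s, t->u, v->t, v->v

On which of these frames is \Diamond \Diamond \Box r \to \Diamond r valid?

The schema corresponds to a generalized confluence (Geach) condition: \forall x \forall y (x R^2 y \to \exists w (yRw \wedge xRw)).
(a): fails — 0R²1 but no w with 1Rw and 0Rw.
(b): holds.
(c): holds.
(d): fails — tR²v but no w with vRw and tRw.

(b), (c)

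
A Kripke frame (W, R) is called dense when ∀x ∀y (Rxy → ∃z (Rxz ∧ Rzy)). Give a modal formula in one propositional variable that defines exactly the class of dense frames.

A defining formula is □□p → □p (the C4 axiom).
Suppose □□p→□p is valid. Take Rxy and set V(p)={w : xR²w}. Then □□p at x, so □p at x, so p at y, i.e. ∃z(Rxz∧Rzy).

□□p → □p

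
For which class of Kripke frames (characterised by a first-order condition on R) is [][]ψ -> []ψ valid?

Suppose □□ψ→□ψ is valid. Take Rxy and set V(ψ)={w : xR²w}. Then □□ψ at x, so □ψ at x, so ψ at y, i.e. ∃z(Rxz∧Rzy).

Density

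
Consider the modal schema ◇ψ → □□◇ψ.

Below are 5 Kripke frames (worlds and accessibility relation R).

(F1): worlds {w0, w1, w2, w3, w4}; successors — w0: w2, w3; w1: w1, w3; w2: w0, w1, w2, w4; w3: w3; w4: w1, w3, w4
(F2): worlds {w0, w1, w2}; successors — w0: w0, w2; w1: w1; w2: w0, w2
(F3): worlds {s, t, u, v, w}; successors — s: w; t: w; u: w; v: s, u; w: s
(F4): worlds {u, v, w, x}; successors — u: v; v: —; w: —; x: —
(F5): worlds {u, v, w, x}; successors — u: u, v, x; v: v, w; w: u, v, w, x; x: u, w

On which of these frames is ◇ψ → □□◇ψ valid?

This is the axiom for a generalized confluence (Geach) condition; its first-order frame correspondent is ∀x ∀y ∀z ((xRy ∧ xR²z) → ∃w (y = w ∧ zRw)).
(F1): fails — w0Rw2, w0R²w1 but no w with w2=w and w1Rw.
(F2): holds.
(F3): fails — vRu, vR²w but no w* with u=w* and wRw*.
(F4): holds.
(F5): fails — uRu, uR²v but no t with u=t and vRt.

(F2), (F4)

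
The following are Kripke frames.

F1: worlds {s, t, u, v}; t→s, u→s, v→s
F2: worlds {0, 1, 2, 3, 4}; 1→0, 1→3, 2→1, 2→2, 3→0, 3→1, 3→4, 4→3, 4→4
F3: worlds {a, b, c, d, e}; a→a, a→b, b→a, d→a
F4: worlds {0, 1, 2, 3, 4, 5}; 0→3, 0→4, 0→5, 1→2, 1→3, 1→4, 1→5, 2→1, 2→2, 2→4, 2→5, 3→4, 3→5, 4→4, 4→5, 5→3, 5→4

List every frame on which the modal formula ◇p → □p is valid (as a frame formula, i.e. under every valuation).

F1

The schema corresponds to partial functionality: ∀x ∀y ∀z (Rxy ∧ Rxz → y = z).
F1: condition met.
F2: fails — 1 sees both 0 and 3.
F3: fails — a sees both a and b.
F4: fails — 0 sees both 3 and 4.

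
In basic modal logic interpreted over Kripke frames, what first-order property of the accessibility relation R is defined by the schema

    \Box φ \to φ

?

Reflexivity

Suppose □φ→φ is valid. At any x set V(φ)={w : Rxw}. Then □φ holds at x, so φ holds at x, i.e. Rxx.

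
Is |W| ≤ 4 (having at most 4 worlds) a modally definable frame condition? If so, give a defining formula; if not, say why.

Any modally definable frame class is closed under disjoint unions.
Any modal formula valid on each of 5 disjoint one-world frames is valid on their disjoint union (validity is preserved under disjoint unions). Each one-world frame has |W|=1≤4, but the union has |W|=5.
So the class is not modally definable.

Not definable by any modal formula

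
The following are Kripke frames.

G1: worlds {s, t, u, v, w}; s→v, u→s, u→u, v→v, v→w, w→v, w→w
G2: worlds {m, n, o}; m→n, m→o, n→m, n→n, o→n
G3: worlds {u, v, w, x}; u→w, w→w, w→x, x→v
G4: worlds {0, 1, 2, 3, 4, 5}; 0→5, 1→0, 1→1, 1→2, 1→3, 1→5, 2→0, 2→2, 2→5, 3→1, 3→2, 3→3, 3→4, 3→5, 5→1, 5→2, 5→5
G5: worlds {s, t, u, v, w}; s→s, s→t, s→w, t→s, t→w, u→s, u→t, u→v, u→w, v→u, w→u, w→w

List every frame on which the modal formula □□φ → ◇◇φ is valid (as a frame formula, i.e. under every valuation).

This is the axiom for a generalized confluence (Geach) condition; its first-order frame correspondent is ∀x ∃w (xR²w ∧ xR²w).
G1: fails — at t but no w* with tR²w* and tR²w*.
G2: condition met.
G3: fails — at v but no t with vR²t and vR²t.
G4: fails — at 4 but no w with 4R²w and 4R²w.
G5: condition met.

G2, G5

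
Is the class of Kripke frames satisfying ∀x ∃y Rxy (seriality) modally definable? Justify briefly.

This is a Sahlqvist condition; the D axiom □r → ◇r defines it.
Suppose □r→◇r is valid. At any x set V(r)=W. Then □r at x, so ◇r at x, so x has a successor.

Yes — defined by □r → ◇r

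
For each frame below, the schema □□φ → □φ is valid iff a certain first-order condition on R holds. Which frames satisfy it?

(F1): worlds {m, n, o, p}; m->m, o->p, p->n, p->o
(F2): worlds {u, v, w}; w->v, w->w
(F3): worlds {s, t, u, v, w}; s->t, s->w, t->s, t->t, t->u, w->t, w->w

(F2), (F3)

Frame correspondent (Sahlqvist): ∀x ∀y (Rxy → ∃z (Rxz ∧ Rzy)) — i.e. density.
(F1): fails — Rpo but no z with Rpz and Rzo.
(F2): condition met.
(F3): condition met.
Valid on: (F2), (F3).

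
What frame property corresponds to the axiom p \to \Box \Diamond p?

Suppose p→□◇p is valid. Take Rxy and set V(p)={x}. Then p at x, so □◇p at x, so ◇p at y, so some z with Ryz has p; z=x, i.e. Ryx.

symmetry: \forall x \forall y (Rxy \to Ryx)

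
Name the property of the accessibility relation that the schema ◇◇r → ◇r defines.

Equivalently (dual form): □r → □□r.
Suppose □r→□□r is valid. Take Rxy, Ryz and set V(r)={w : Rxw}. Then □r at x, so □□r at x, so □r at y, so r at z, i.e. Rxz.

transitivity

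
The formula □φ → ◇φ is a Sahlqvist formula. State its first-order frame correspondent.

Suppose □φ→◇φ is valid. At any x set V(φ)=W. Then □φ at x, so ◇φ at x, so x has a successor.
Conversely, on a frame with seriality the schema holds at every world under every valuation.
So the correspondent is seriality.

Seriality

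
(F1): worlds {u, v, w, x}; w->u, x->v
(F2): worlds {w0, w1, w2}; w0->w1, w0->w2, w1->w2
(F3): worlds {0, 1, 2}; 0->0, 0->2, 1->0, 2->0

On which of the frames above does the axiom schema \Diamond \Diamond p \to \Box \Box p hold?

(F1), (F2)

The schema corresponds to a generalized confluence (Geach) condition: \forall x \forall y \forall z ((x R^2 y \wedge x R^2 z) \to \exists w (y = w \wedge z = w)).
(F1): ✓.
(F2): ✓.
(F3): fails — 0R²0, 0R²2 but 0 ≠ 2.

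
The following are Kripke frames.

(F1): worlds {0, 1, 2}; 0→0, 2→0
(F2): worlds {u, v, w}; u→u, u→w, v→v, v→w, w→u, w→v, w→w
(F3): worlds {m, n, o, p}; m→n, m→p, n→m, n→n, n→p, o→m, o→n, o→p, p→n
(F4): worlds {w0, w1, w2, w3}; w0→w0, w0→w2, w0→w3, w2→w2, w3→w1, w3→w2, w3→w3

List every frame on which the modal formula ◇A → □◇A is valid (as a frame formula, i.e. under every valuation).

(F1)

The schema corresponds to the Euclidean property: ∀x ∀y ∀z (Rxy ∧ Rxz → Ryz).
(F1): satisfies the condition.
(F2): fails — Rwu and Rwv but not Ruv.
(F3): fails — Rmp and Rmp but not Rpp.
(F4): fails — Rw0w2 and Rw0w0 but not Rw2w0.
Valid on: (F1).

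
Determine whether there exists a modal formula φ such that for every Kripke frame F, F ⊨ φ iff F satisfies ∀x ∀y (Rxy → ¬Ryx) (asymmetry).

Not modally definable

Modal frame validity is preserved under surjective bounded morphisms.
The 4-cycle (worlds s,t,u,v with s→t→u→v→s) is asymmetric. Mapping every world to a single reflexive point • is a surjective bounded morphism, and the reflexive point is not asymmetric (R•• but asymmetry requires ¬R••).
Hence asymmetry is not modally definable.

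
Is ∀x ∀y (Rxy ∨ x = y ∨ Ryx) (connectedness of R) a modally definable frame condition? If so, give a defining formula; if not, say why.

Modal frame validity is preserved under disjoint unions.
Take 4 disjoint single-world reflexive frames: each is trivially connected, but their disjoint union has 4 worlds with no edge between distinct components, so it is not connected.
So no modal formula (or set of formulas) defines exactly the connected frames.

No — not modally definable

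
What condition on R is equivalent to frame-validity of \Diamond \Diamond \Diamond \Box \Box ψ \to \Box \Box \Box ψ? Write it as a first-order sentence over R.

\forall x \forall y \forall z ((x R^3 y \wedge x R^3 z) \to \exists w (y R^2 w \wedge z = w))

This is a Sahlqvist (Geach-type) schema ◇^3□^2ψ → □^3◇^0ψ.
First-order correspondent: \forall x \forall y \forall z ((x R^3 y \wedge x R^3 z) \to \exists w (y R^2 w \wedge z = w)).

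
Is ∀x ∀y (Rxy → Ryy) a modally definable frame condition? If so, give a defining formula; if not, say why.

Yes, by □(□r → r)

Yes: it is shift-reflexivity, defined by the T□ schema □(□r → r).
Suppose □(□r→r) is valid. Take Rxy and set V(r)={w : Ryw}. Then at y, □r holds; since □(□r→r) at x, □r→r at y, so r at y, i.e. Ryy.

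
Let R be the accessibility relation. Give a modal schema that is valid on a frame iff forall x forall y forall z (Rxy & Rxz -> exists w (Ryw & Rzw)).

A defining formula is ◇□r → □◇r (the .2 axiom).
Suppose ◇□r→□◇r is valid. Take Rxy, Rxz and set V(r)={w : Ryw}. Then □r at y so ◇□r at x, so □◇r at x, so ◇r at z, giving w with Rzw and Ryw.

◇□r → □◇r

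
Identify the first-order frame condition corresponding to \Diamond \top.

seriality: \forall x \exists y Rxy

◇⊤ holds at w iff w has a successor, so frame-validity of ◇⊤ is exactly seriality. Equivalently via □q → ◇q:
Suppose □q→◇q is valid. At any x set V(q)=W. Then □q at x, so ◇q at x, so x has a successor.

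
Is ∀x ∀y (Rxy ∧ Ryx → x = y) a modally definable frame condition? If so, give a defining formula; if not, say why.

No — not modally definable

If a class were modally definable it would be closed under surjective bounded morphisms (Goldblatt–Thomason).
The 4-cycle (worlds 0,1,2,3 with 0→1→2→3→0) is antisymmetric. Sending even-indexed worlds to s and odd-indexed worlds to t is a surjective bounded morphism onto the two-world frame with s↔t, which is not antisymmetric.
So the class is not modally definable.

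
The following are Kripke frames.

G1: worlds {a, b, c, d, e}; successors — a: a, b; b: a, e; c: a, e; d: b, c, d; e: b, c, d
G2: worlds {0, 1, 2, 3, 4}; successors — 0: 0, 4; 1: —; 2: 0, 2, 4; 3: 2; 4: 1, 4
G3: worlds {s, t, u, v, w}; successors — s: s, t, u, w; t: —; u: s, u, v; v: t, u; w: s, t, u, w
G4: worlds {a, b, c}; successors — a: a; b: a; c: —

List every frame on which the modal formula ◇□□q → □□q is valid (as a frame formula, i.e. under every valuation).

G4

Frame correspondent (Sahlqvist): ∀x ∀y ∀z ((xRy ∧ xR²z) → ∃w (yR²w ∧ z = w)) — i.e. a generalized confluence (Geach) condition.
G1: fails — aRb, aR²e but no w with bR²w and e=w.
G2: fails — 0R4, 0R²0 but no w with 4R²w and 0=w.
G3: fails — sRt, sR²s but no w* with tR²w* and s=w*.
G4: holds.
Valid on: G4.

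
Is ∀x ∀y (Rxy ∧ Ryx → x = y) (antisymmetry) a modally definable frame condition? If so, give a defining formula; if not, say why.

Not definable by any modal formula

Modal frame validity is preserved under surjective bounded morphisms.
The 8-cycle (worlds a,b,c,d,e,f,g,h with a→b→c→d→e→f→g→h→a) is antisymmetric. Sending even-indexed worlds to s and odd-indexed worlds to t is a surjective bounded morphism onto the two-world frame with s↔t, which is not antisymmetric.
So no modal formula (or set of formulas) defines exactly the antisymmetric frames.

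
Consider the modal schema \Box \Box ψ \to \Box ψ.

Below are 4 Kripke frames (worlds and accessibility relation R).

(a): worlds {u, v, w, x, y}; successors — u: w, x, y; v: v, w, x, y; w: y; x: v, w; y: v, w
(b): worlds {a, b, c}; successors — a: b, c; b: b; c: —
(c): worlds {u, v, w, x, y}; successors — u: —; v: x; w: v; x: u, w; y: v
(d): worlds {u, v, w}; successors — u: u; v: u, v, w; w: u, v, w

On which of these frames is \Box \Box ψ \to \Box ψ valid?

(d)

Frame correspondent (Sahlqvist): \forall x \forall y (Rxy \to \exists z (Rxz \wedge Rzy)) — i.e. density.
(a): fails — Rux but no z with Ruz and Rzx.
(b): fails — Rac but no z with Raz and Rzc.
(c): fails — Rxw but no z with Rxz and Rzw.
(d): ✓.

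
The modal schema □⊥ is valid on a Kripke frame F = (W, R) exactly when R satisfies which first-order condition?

emptiness of R: ∀x ∀y ¬Rxy

□⊥ is valid iff no world has any successor (otherwise □⊥ fails at any world with one).
The converse is a direct semantic check.
So the correspondent is emptiness of R.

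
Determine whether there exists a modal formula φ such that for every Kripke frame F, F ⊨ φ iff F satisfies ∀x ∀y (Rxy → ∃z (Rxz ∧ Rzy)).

Yes, by □□p → □p

The condition is density. A defining modal formula is □□p → □p.
Suppose □□p→□p is valid. Take Rxy and set V(p)={w : xR²w}. Then □□p at x, so □p at x, so p at y, i.e. ∃z(Rxz∧Rzy).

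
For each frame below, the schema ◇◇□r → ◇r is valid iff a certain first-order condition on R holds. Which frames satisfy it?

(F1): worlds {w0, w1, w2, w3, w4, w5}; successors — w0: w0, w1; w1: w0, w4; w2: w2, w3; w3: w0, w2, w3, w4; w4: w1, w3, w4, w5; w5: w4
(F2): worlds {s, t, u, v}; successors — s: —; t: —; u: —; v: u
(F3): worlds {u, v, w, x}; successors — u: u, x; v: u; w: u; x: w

Frame correspondent (Sahlqvist): ∀x ∀y (xR²y → ∃w (yRw ∧ xRw)) — i.e. a generalized confluence (Geach) condition.
(F1): fails — w2R²w0 but no w with w0Rw and w2Rw.
(F2): holds.
(F3): fails — uR²x but no t with xRt and uRt.
Valid on: (F2).

(F2)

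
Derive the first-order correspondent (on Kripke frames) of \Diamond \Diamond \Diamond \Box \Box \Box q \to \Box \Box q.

\forall x \forall y \forall z ((x R^3 y \wedge x R^2 z) \to \exists w (y R^3 w \wedge z = w))

This is a Sahlqvist (Geach-type) schema ◇^3□^3q → □^2◇^0q.
First-order correspondent: \forall x \forall y \forall z ((x R^3 y \wedge x R^2 z) \to \exists w (y R^3 w \wedge z = w)).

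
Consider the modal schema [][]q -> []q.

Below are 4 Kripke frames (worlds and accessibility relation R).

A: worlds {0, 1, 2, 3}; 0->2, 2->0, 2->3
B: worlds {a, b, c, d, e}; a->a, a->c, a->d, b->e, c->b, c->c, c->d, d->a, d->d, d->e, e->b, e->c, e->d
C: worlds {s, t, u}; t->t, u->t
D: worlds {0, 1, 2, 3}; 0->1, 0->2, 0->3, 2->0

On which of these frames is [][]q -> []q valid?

This is the axiom for density; its first-order frame correspondent is forall x forall y (Rxy -> exists z (Rxz & Rzy)).
A: fails — R23 but no z with R2z and Rz3.
B: fails — Rbe but no z with Rbz and Rze.
C: satisfies the condition.
D: fails — R01 but no z with R0z and Rz1.

C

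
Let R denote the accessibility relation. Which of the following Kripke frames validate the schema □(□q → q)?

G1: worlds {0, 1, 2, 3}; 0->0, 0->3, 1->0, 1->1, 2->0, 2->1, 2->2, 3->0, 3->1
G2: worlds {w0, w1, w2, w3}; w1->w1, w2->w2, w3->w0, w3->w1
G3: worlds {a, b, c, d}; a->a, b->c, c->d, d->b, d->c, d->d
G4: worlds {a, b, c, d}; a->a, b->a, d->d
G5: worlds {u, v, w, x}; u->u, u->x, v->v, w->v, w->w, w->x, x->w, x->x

G4, G5

This is the axiom for shift-reflexivity; its first-order frame correspondent is ∀x ∀y (Rxy → Ryy).
G1: fails — R03 but not R33.
G2: fails — Rw3w0 but not Rw0w0.
G3: fails — Rbc but not Rcc.
G4: ✓.
G5: ✓.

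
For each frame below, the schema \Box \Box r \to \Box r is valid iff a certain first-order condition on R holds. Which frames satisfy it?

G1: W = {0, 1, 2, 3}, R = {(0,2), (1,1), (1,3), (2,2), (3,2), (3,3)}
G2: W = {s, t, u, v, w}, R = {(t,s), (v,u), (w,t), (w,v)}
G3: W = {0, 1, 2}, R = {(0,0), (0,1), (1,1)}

G1, G3

The schema corresponds to density: \forall x \forall y (Rxy \to \exists z (Rxz \wedge Rzy)).
G1: condition met.
G2: fails — Rvu but no z with Rvz and Rzu.
G3: condition met.
Valid on: G1, G3.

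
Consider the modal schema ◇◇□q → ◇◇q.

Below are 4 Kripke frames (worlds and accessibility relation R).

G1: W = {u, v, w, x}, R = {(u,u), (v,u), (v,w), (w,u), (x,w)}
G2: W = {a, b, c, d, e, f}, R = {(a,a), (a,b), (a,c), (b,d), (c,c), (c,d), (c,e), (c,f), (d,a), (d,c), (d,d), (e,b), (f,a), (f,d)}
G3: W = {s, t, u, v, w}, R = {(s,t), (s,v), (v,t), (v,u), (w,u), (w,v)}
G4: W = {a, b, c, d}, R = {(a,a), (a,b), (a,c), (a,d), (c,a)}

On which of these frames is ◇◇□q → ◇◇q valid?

Frame correspondent (Sahlqvist): ∀x ∀y (xR²y → ∃w (yRw ∧ xR²w)) — i.e. a generalized confluence (Geach) condition.
G1: holds.
G2: holds.
G3: fails — sR²t but no w* with tRw* and sR²w*.
G4: fails — aR²b but no w with bRw and aR²w.
Valid on: G1, G2.

G1, G2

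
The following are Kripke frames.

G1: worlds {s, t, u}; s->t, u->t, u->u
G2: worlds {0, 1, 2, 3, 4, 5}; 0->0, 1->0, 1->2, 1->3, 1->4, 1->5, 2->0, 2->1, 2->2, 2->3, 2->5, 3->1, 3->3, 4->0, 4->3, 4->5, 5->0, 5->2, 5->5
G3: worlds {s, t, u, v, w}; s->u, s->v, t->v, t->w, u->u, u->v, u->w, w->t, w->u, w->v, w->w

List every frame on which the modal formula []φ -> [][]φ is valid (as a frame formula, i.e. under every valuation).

This is the axiom for transitivity; its first-order frame correspondent is forall x forall y forall z (Rxy & Ryz -> Rxz).
G1: condition met.
G2: fails — R12 and R21 but not R11.
G3: fails — Ruw and Rwt but not Rut.
Valid on: G1.

G1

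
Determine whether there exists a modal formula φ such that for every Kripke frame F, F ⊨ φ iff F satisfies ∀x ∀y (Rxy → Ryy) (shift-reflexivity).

Definable; □(□r → r) defines it

This is a Sahlqvist condition; the T□ axiom □(□r → r) defines it.
Suppose □(□r→r) is valid. Take Rxy and set V(r)={w : Ryw}. Then at y, □r holds; since □(□r→r) at x, □r→r at y, so r at y, i.e. Ryy.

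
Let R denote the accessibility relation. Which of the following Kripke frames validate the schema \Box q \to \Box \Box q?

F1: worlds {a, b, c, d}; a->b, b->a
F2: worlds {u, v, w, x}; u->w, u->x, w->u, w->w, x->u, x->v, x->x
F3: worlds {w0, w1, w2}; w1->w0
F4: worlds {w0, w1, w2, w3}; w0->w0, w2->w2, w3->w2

F3, F4

The schema corresponds to transitivity: \forall x \forall y \forall z (Rxy \wedge Ryz \to Rxz).
F1: fails — Rab and Rba but not Raa.
F2: fails — Rwu and Rux but not Rwx.
F3: condition met.
F4: condition met.
Valid on: F3, F4.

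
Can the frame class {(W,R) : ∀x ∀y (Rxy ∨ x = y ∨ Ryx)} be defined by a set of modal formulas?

No

Any modally definable frame class is closed under disjoint unions.
Take 4 disjoint single-world reflexive frames: each is trivially connected, but their disjoint union has 4 worlds with no edge between distinct components, so it is not connected.
So the class is not modally definable.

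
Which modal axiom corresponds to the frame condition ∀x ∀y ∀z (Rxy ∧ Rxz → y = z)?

The condition is partial functionality. The CD schema ◇r → □r defines it.

◇r → □r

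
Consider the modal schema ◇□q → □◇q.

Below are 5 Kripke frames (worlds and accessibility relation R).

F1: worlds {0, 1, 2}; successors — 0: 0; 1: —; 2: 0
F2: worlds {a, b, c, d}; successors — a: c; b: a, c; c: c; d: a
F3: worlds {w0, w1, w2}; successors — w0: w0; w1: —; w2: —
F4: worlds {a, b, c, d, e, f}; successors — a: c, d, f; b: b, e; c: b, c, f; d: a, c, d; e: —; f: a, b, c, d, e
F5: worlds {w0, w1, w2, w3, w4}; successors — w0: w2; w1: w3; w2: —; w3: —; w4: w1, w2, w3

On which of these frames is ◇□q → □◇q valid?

The schema corresponds to convergence: ∀x ∀y ∀z (Rxy ∧ Rxz → ∃w (Ryw ∧ Rzw)).
F1: holds.
F2: holds.
F3: holds.
F4: fails — Rbb and Rbe but b and e have no common successor.
F5: fails — Rw0w2 and Rw0w2 but w2 and w2 have no common successor.

F1, F2, F3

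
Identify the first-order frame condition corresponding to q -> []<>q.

Suppose q→□◇q is valid. Take Rxy and set V(q)={x}. Then q at x, so □◇q at x, so ◇q at y, so some z with Ryz has q; z=x, i.e. Ryx.

Symmetry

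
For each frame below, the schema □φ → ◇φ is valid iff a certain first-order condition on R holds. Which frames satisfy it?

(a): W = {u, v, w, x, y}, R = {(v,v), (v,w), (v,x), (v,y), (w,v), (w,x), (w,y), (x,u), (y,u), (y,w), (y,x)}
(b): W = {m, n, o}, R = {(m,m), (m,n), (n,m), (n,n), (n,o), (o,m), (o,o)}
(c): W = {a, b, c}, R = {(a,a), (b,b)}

The schema corresponds to seriality: ∀x ∃y Rxy.
(a): fails — world u has no successor.
(b): ✓.
(c): fails — world c has no successor.

(b)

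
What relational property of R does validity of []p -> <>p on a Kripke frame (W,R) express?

seriality: forall x exists y Rxy

Suppose □p→◇p is valid. At any x set V(p)=W. Then □p at x, so ◇p at x, so x has a successor.
Conversely, on a frame with seriality the schema holds at every world under every valuation.
Frame condition: forall x exists y Rxy.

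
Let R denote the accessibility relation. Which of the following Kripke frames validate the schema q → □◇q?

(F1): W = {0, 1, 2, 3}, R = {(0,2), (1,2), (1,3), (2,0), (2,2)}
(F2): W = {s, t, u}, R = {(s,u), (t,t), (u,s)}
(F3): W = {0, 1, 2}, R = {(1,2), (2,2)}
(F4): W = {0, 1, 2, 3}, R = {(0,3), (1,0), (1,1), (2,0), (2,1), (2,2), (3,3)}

The schema corresponds to symmetry: ∀x ∀y (Rxy → Ryx).
(F1): fails — R12 but not R21.
(F2): ✓.
(F3): fails — R12 but not R21.
(F4): fails — R10 but not R01.

(F2)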